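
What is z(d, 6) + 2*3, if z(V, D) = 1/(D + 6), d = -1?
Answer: 73/12 ≈ 6.0833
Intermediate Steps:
z(V, D) = 1/(6 + D)
z(d, 6) + 2*3 = 1/(6 + 6) + 2*3 = 1/12 + 6 = 73/12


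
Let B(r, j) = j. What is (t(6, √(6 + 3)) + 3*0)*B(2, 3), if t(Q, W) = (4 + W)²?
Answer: 147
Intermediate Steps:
(t(6, √(6 + 3)) + 3*0)*B(2, 3) = ((4 + √(6 + 3))² + 3*0)*3 = ((4 + √9)² + 0)*3 = ((4 + 3)² + 0)*3 = (7² + 0)*3 = (49 + 0)*3 = 49*3 = 147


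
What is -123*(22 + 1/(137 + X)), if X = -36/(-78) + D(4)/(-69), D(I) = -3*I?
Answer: -111396795/41153 ≈ -2706.9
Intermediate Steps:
X = 190/299 (X = -36/(-78) - 3*4/(-69) = -36*(-1/78) - 12*(-1/69) = 6/13 + 4/23 = 190/299 ≈ 0.63545)
-123*(22 + 1/(137 + X)) = -123*(22 + 1/(137 + 190/299)) = -123*(22 + 1/(41153/299)) = -123*(22 + 299/41153) = -123*905665/41153 = -111396795/41153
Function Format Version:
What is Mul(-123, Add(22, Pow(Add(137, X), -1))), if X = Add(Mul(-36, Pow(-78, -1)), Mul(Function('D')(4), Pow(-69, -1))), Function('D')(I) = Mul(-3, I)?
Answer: Rational(-111396795, 41153) ≈ -2706.9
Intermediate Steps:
X = Rational(190, 299) (X = Add(Mul(-36, Pow(-78, -1)), Mul(Mul(-3, 4), Pow(-69, -1))) = Add(Mul(-36, Rational(-1, 78)), Mul(-12, Rational(-1, 69))) = Add(Rational(6, 13), Rational(4, 23)) = Rational(190, 299) ≈ 0.63545)
Mul(-123, Add(22, Pow(Add(137, X), -1))) = Mul(-123, Add(22, Pow(Add(137, Rational(190, 299)), -1))) = Mul(-123, Add(22, Pow(Rational(41153, 299), -1))) = Mul(-123, Add(22, Rational(299, 41153))) = Mul(-123, Rational(905665, 41153)) = Rational(-111396795, 41153)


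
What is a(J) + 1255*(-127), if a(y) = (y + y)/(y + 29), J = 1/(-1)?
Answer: -2231391/14 ≈ -1.5939e+5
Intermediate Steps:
J = -1
a(y) = 2*y/(29 + y) (a(y) = (2*y)/(29 + y) = 2*y/(29 + y))
a(J) + 1255*(-127) = 2*(-1)/(29 - 1) + 1255*(-127) = 2*(-1)/28 - 159385 = 2*(-1)*(1/28) - 159385 = -1/14 - 159385 = -2231391/14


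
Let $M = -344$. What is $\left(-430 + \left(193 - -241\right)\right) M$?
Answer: $-1376$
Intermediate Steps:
$\left(-430 + \left(193 - -241\right)\right) M = \left(-430 + \left(193 - -241\right)\right) \left(-344\right) = \left(-430 + \left(193 + 241\right)\right) \left(-344\right) = \left(-430 + 434\right) \left(-344\right) = 4 \left(-344\right) = -1376$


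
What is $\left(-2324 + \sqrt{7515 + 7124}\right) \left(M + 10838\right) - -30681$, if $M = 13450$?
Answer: $-56414631 + 24288 \sqrt{14639} \approx -5.3476 \cdot 10^{7}$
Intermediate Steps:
$\left(-2324 + \sqrt{7515 + 7124}\right) \left(M + 10838\right) - -30681 = \left(-2324 + \sqrt{7515 + 7124}\right) \left(13450 + 10838\right) - -30681 = \left(-2324 + \sqrt{14639}\right) 24288 + 30681 = \left(-56445312 + 24288 \sqrt{14639}\right) + 30681 = -56414631 + 24288 \sqrt{14639}$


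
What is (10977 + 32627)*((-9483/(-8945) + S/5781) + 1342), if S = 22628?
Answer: 3037169080587092/51711045 ≈ 5.8733e+7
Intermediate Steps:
(10977 + 32627)*((-9483/(-8945) + S/5781) + 1342) = (10977 + 32627)*((-9483/(-8945) + 22628/5781) + 1342) = 43604*((-9483*(-1/8945) + 22628*(1/5781)) + 1342) = 43604*((9483/8945 + 22628/5781) + 1342) = 43604*(257228683/51711045 + 1342) = 43604*(69653451073/51711045) = 3037169080587092/51711045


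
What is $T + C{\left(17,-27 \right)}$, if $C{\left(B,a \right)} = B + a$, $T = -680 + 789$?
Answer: $99$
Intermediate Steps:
$T = 109$
$T + C{\left(17,-27 \right)} = 109 + \left(17 - 27\right) = 109 - 10 = 99$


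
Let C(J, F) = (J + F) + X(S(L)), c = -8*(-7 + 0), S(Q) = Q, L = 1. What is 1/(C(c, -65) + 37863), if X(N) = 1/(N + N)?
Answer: 2/75709 ≈ 2.6417e-5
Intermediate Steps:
X(N) = 1/(2*N)
c = 56 (c = -8*(-7) = 56)
C(J, F) = 1/2 + F + J (C(J, F) = (J + F) + (1/2)/1 = (F + J) + (1/2)*1 = (F + J) + 1/2 = 1/2 + F + J)
1/(C(c, -65) + 37863) = 1/((1/2 - 65 + 56) + 37863) = 1/(-17/2 + 37863) = 1/(75709/2) = 2/75709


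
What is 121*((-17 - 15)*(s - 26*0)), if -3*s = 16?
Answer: 61952/3 ≈ 20651.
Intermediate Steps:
s = -16/3 (s = -⅓*16 = -16/3 ≈ -5.3333)
121*((-17 - 15)*(s - 26*0)) = 121*((-17 - 15)*(-16/3 - 26*0)) = 121*(-32*(-16/3 + 0)) = 121*(-32*(-16/3)) = 121*(512/3) = 61952/3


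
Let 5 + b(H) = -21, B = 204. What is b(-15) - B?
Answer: -230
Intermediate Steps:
b(H) = -26 (b(H) = -5 - 21 = -26)
b(-15) - B = -26 - 1*204 = -26 - 204 = -230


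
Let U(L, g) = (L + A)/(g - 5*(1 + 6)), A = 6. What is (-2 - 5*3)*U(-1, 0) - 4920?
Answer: -34423/7 ≈ -4917.6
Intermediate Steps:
U(L, g) = (6 + L)/(-35 + g) (U(L, g) = (L + 6)/(g - 5*(1 + 6)) = (6 + L)/(g - 5*7) = (6 + L)/(g - 35) = (6 + L)/(-35 + g))
(-2 - 5*3)*U(-1, 0) - 4920 = (-2 - 5*3)*((6 - 1)/(-35 + 0)) - 4920 = (-2 - 15)*(5/(-35)) - 4920 = -(-17)*5/35 - 4920 = -17*(-⅐) - 4920 = 17/7 - 4920 = -34423/7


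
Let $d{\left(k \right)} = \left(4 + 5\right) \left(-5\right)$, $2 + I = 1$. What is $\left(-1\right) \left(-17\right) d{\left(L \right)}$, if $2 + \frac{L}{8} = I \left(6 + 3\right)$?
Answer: $-765$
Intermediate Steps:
$I = -1$ ($I = -2 + 1 = -1$)
$L = -88$ ($L = -16 + 8 \left(- (6 + 3)\right) = -16 + 8 \left(\left(-1\right) 9\right) = -16 + 8 \left(-9\right) = -16 - 72 = -88$)
$d{\left(k \right)} = -45$ ($d{\left(k \right)} = 9 \left(-5\right) = -45$)
$\left(-1\right) \left(-17\right) d{\left(L \right)} = \left(-1\right) \left(-17\right) \left(-45\right) = 17 \left(-45\right) = -765$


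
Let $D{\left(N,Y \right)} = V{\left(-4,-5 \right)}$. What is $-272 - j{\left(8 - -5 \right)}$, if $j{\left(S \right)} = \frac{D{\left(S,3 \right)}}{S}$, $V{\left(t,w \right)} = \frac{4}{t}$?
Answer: $- \frac{3535}{13} \approx -271.92$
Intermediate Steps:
$D{\left(N,Y \right)} = -1$ ($D{\left(N,Y \right)} = \frac{4}{-4} = 4 \left(- \frac{1}{4}\right) = -1$)
$j{\left(S \right)} = - \frac{1}{S}$
$-272 - j{\left(8 - -5 \right)} = -272 - - \frac{1}{8 - -5} = -272 - - \frac{1}{8 + 5} = -272 - - \frac{1}{13} = -272 + \frac{1}{13} = - \frac{3535}{13}$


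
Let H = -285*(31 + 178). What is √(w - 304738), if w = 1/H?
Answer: I*√2995033630215/3135 ≈ 552.03*I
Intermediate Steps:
H = -59565 (H = -285*209 = -59565)
w = -1/59565 (w = 1/(-59565) = -1/59565 ≈ -1.6788e-5)
√(w - 304738) = √(-1/59565 - 304738) = √(-18151718971/59565) = I*√2995033630215/3135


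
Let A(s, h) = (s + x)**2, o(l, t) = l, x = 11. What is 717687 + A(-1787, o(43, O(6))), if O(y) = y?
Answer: 3871863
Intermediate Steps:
A(s, h) = (11 + s)**2 (A(s, h) = (s + 11)**2 = (11 + s)**2)
717687 + A(-1787, o(43, O(6))) = 717687 + (11 - 1787)**2 = 717687 + (-1776)**2 = 717687 + 3154176 = 3871863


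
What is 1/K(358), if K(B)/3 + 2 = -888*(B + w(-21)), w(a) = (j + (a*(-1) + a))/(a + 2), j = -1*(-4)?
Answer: -19/18109986 ≈ -1.0491e-6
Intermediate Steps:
j = 4
w(a) = 4/(2 + a) (w(a) = (4 + (a*(-1) + a))/(a + 2) = (4 + (-a + a))/(2 + a) = (4 + 0)/(2 + a) = 4/(2 + a))
K(B) = 10542/19 - 2664*B (K(B) = -6 + 3*(-888*(B + 4/(2 - 21))) = -6 + 3*(-888*(B + 4/(-19))) = -6 + 3*(-888*(B + 4*(-1/19))) = -6 + 3*(-888*(B - 4/19)) = -6 + 3*(-888*(-4/19 + B)) = -6 + 3*(3552/19 - 888*B) = -6 + (10656/19 - 2664*B) = 10542/19 - 2664*B)
1/K(358) = 1/(10542/19 - 2664*358) = 1/(10542/19 - 953712) = 1/(-18109986/19) = -19/18109986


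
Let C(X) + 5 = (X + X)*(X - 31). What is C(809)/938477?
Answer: 1258799/938477 ≈ 1.3413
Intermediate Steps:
C(X) = -5 + 2*X*(-31 + X) (C(X) = -5 + (X + X)*(X - 31) = -5 + (2*X)*(-31 + X) = -5 + 2*X*(-31 + X))
C(809)/938477 = (-5 - 62*809 + 2*809²)/938477 = (-5 - 50158 + 2*654481)*(1/938477) = (-5 - 50158 + 1308962)*(1/938477) = 1258799*(1/938477) = 1258799/938477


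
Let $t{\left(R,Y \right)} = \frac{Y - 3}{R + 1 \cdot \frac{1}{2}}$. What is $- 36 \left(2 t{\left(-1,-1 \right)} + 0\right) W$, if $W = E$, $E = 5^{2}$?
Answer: $-14400$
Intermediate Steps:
$t{\left(R,Y \right)} = \frac{-3 + Y}{\frac{1}{2} + R}$ ($t{\left(R,Y \right)} = \frac{-3 + Y}{R + 1 \cdot \frac{1}{2}} = \frac{-3 + Y}{R + \frac{1}{2}} = \frac{-3 + Y}{\frac{1}{2} + R}$)
$E = 25$
$W = 25$
$- 36 \left(2 t{\left(-1,-1 \right)} + 0\right) W = - 36 \left(2 \frac{2 \left(-3 - 1\right)}{1 + 2 \left(-1\right)} + 0\right) 25 = - 36 \left(2 \cdot 2 \frac{1}{1 - 2} \left(-4\right) + 0\right) 25 = - 36 \left(2 \cdot 2 \frac{1}{-1} \left(-4\right) + 0\right) 25 = - 36 \left(2 \cdot 2 \left(-1\right) \left(-4\right) + 0\right) 25 = - 36 \left(2 \cdot 8 + 0\right) 25 = - 36 \left(16 + 0\right) 25 = \left(-36\right) 16 \cdot 25 = \left(-576\right) 25 = -14400$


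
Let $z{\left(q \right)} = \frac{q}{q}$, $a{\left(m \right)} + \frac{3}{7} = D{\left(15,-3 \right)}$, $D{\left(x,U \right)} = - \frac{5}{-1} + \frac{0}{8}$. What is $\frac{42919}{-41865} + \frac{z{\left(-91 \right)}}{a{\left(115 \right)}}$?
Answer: $- \frac{1080353}{1339680} \approx -0.80643$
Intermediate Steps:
$D{\left(x,U \right)} = 5$ ($D{\left(x,U \right)} = \left(-5\right) \left(-1\right) + 0 \cdot \frac{1}{8} = 5 + 0 = 5$)
$a{\left(m \right)} = \frac{32}{7}$ ($a{\left(m \right)} = - \frac{3}{7} + 5 = \frac{32}{7}$)
$z{\left(q \right)} = 1$
$\frac{42919}{-41865} + \frac{z{\left(-91 \right)}}{a{\left(115 \right)}} = \frac{42919}{-41865} + 1 \frac{1}{\frac{32}{7}} = 42919 \left(- \frac{1}{41865}\right) + 1 \cdot \frac{7}{32} = - \frac{42919}{41865} + \frac{7}{32} = - \frac{1080353}{1339680}$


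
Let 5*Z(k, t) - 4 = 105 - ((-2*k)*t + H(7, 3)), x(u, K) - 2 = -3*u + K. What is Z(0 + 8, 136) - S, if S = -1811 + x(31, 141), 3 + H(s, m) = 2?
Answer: 11091/5 ≈ 2218.2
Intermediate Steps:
H(s, m) = -1 (H(s, m) = -3 + 2 = -1)
x(u, K) = 2 + K - 3*u (x(u, K) = 2 + (-3*u + K) = 2 + (K - 3*u) = 2 + K - 3*u)
Z(k, t) = 22 + 2*k*t/5 (Z(k, t) = 4/5 + (105 - ((-2*k)*t - 1))/5 = 4/5 + (105 - (-2*k*t - 1))/5 = 4/5 + (105 - (-1 - 2*k*t))/5 = 4/5 + (105 + (1 + 2*k*t))/5 = 4/5 + (106 + 2*k*t)/5 = 4/5 + (106/5 + 2*k*t/5) = 22 + 2*k*t/5)
S = -1761 (S = -1811 + (2 + 141 - 3*31) = -1811 + (2 + 141 - 93) = -1811 + 50 = -1761)
Z(0 + 8, 136) - S = (22 + (2/5)*(0 + 8)*136) - 1*(-1761) = (22 + (2/5)*8*136) + 1761 = (22 + 2176/5) + 1761 = 2286/5 + 1761 = 11091/5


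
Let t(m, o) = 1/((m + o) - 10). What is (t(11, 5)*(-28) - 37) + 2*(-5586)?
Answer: -33641/3 ≈ -11214.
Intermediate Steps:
t(m, o) = 1/(-10 + m + o)
(t(11, 5)*(-28) - 37) + 2*(-5586) = (-28/(-10 + 11 + 5) - 37) + 2*(-5586) = (-28/6 - 37) - 11172 = ((⅙)*(-28) - 37) - 11172 = (-14/3 - 37) - 11172 = -125/3 - 11172 = -33641/3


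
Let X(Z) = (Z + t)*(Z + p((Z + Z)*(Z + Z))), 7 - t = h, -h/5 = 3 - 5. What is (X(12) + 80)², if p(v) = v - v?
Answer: 35344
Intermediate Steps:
h = 10 (h = -5*(3 - 5) = -5*(-2) = 10)
t = -3 (t = 7 - 1*10 = 7 - 10 = -3)
p(v) = 0
X(Z) = Z*(-3 + Z) (X(Z) = (Z - 3)*(Z + 0) = (-3 + Z)*Z = Z*(-3 + Z))
(X(12) + 80)² = (12*(-3 + 12) + 80)² = (12*9 + 80)² = (108 + 80)² = 188² = 35344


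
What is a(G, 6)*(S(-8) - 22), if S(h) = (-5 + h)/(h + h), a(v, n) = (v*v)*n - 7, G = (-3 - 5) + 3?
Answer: -48477/16 ≈ -3029.8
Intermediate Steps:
G = -5 (G = -8 + 3 = -5)
a(v, n) = -7 + n*v² (a(v, n) = v²*n - 7 = n*v² - 7 = -7 + n*v²)
S(h) = (-5 + h)/(2*h) (S(h) = (-5 + h)/((2*h)) = (-5 + h)*(1/(2*h)) = (-5 + h)/(2*h))
a(G, 6)*(S(-8) - 22) = (-7 + 6*(-5)²)*((½)*(-5 - 8)/(-8) - 22) = (-7 + 6*25)*((½)*(-⅛)*(-13) - 22) = (-7 + 150)*(13/16 - 22) = 143*(-339/16) = -48477/16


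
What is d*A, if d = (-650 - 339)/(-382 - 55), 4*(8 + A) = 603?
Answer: 24553/76 ≈ 323.07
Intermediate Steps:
A = 571/4 (A = -8 + (¼)*603 = -8 + 603/4 = 571/4 ≈ 142.75)
d = 43/19 (d = -989/(-437) = -989*(-1/437) = 43/19 ≈ 2.2632)
d*A = (43/19)*(571/4) = 24553/76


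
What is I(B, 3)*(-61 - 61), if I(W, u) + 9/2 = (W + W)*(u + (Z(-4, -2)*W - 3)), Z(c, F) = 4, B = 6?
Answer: -34587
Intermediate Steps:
I(W, u) = -9/2 + 2*W*(-3 + u + 4*W) (I(W, u) = -9/2 + (W + W)*(u + (4*W - 3)) = -9/2 + (2*W)*(u + (-3 + 4*W)) = -9/2 + (2*W)*(-3 + u + 4*W) = -9/2 + 2*W*(-3 + u + 4*W))
I(B, 3)*(-61 - 61) = (-9/2 - 6*6 + 8*6² + 2*6*3)*(-61 - 61) = (-9/2 - 36 + 8*36 + 36)*(-122) = (-9/2 - 36 + 288 + 36)*(-122) = (567/2)*(-122) = -34587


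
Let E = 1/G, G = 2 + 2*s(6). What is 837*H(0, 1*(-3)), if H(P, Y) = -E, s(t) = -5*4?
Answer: 837/38 ≈ 22.026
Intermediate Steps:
s(t) = -20
G = -38 (G = 2 + 2*(-20) = 2 - 40 = -38)
E = -1/38 (E = 1/(-38) = -1/38 ≈ -0.026316)
H(P, Y) = 1/38 (H(P, Y) = -1*(-1/38) = 1/38)
837*H(0, 1*(-3)) = 837*(1/38) = 837/38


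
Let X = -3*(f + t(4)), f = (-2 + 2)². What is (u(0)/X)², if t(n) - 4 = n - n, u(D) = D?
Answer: 0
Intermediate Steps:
f = 0 (f = 0² = 0)
t(n) = 4 (t(n) = 4 + (n - n) = 4 + 0 = 4)
X = -12 (X = -3*(0 + 4) = -3*4 = -12)
(u(0)/X)² = (0/(-12))² = (0*(-1/12))² = 0² = 0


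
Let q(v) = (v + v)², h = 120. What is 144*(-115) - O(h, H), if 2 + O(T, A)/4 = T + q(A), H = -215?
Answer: -756632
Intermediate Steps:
q(v) = 4*v² (q(v) = (2*v)² = 4*v²)
O(T, A) = -8 + 4*T + 16*A² (O(T, A) = -8 + 4*(T + 4*A²) = -8 + (4*T + 16*A²) = -8 + 4*T + 16*A²)
144*(-115) - O(h, H) = 144*(-115) - (-8 + 4*120 + 16*(-215)²) = -16560 - (-8 + 480 + 16*46225) = -16560 - (-8 + 480 + 739600) = -16560 - 1*740072 = -16560 - 740072 = -756632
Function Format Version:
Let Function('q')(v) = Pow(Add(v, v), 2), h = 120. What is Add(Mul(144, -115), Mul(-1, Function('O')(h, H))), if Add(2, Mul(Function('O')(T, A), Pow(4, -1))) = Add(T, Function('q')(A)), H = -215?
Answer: -756632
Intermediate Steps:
Function('q')(v) = Mul(4, Pow(v, 2)) (Function('q')(v) = Pow(Mul(2, v), 2) = Mul(4, Pow(v, 2)))
Function('O')(T, A) = Add(-8, Mul(4, T), Mul(16, Pow(A, 2))) (Function('O')(T, A) = Add(-8, Mul(4, Add(T, Mul(4, Pow(A, 2))))) = Add(-8, Add(Mul(4, T), Mul(16, Pow(A, 2)))) = Add(-8, Mul(4, T), Mul(16, Pow(A, 2))))
Add(Mul(144, -115), Mul(-1, Function('O')(h, H))) = Add(Mul(144, -115), Mul(-1, Add(-8, Mul(4, 120), Mul(16, Pow(-215, 2))))) = Add(-16560, Mul(-1, Add(-8, 480, Mul(16, 46225)))) = Add(-16560, Mul(-1, Add(-8, 480, 739600))) = Add(-16560, Mul(-1, 740072)) = Add(-16560, -740072) = -756632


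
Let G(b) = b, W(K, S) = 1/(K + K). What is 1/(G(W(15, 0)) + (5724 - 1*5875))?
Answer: -30/4529 ≈ -0.0066240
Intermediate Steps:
W(K, S) = 1/(2*K)
1/(G(W(15, 0)) + (5724 - 1*5875)) = 1/((½)/15 + (5724 - 1*5875)) = 1/((½)*(1/15) + (5724 - 5875)) = 1/(1/30 - 151) = 1/(-4529/30) = -30/4529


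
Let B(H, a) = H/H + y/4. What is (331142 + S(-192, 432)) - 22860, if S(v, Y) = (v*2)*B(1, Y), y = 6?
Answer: 307322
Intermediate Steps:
B(H, a) = 5/2 (B(H, a) = H/H + 6/4 = 1 + 6*(¼) = 1 + 3/2 = 5/2)
S(v, Y) = 5*v (S(v, Y) = (v*2)*(5/2) = (2*v)*(5/2) = 5*v)
(331142 + S(-192, 432)) - 22860 = (331142 + 5*(-192)) - 22860 = (331142 - 960) - 22860 = 330182 - 22860 = 307322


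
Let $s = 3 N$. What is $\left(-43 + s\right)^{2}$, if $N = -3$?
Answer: $2704$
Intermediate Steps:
$s = -9$ ($s = 3 \left(-3\right) = -9$)
$\left(-43 + s\right)^{2} = \left(-43 - 9\right)^{2} = \left(-52\right)^{2} = 2704$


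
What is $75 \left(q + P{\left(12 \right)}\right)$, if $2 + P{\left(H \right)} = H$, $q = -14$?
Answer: $-300$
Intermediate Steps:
$P{\left(H \right)} = -2 + H$
$75 \left(q + P{\left(12 \right)}\right) = 75 \left(-14 + \left(-2 + 12\right)\right) = 75 \left(-14 + 10\right) = 75 \left(-4\right) = -300$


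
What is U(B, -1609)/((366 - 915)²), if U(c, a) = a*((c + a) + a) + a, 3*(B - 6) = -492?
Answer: 201125/11163 ≈ 18.017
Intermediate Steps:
B = -158 (B = 6 + (⅓)*(-492) = 6 - 164 = -158)
U(c, a) = a + a*(c + 2*a) (U(c, a) = a*((a + c) + a) + a = a*(c + 2*a) + a = a + a*(c + 2*a))
U(B, -1609)/((366 - 915)²) = (-1609*(1 - 158 + 2*(-1609)))/((366 - 915)²) = (-1609*(1 - 158 - 3218))/((-549)²) = -1609*(-3375)/301401 = 5430375*(1/301401) = 201125/11163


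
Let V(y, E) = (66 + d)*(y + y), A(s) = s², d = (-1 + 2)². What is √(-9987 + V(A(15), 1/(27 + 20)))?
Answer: √20163 ≈ 142.00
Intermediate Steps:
d = 1 (d = 1² = 1)
V(y, E) = 134*y (V(y, E) = (66 + 1)*(y + y) = 67*(2*y) = 134*y)
√(-9987 + V(A(15), 1/(27 + 20))) = √(-9987 + 134*15²) = √(-9987 + 134*225) = √(-9987 + 30150) = √20163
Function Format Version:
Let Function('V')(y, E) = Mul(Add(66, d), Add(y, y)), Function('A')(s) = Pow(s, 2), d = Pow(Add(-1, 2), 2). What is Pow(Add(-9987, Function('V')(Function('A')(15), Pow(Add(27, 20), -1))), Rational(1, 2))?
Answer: Pow(20163, Rational(1, 2)) ≈ 142.00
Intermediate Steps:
d = 1 (d = Pow(1, 2) = 1)
Function('V')(y, E) = Mul(134, y) (Function('V')(y, E) = Mul(Add(66, 1), Add(y, y)) = Mul(67, Mul(2, y)) = Mul(134, y))
Pow(Add(-9987, Function('V')(Function('A')(15), Pow(Add(27, 20), -1))), Rational(1, 2)) = Pow(Add(-9987, Mul(134, Pow(15, 2))), Rational(1, 2)) = Pow(Add(-9987, Mul(134, 225)), Rational(1, 2)) = Pow(Add(-9987, 30150), Rational(1, 2)) = Pow(20163, Rational(1, 2))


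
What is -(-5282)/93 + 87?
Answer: 13373/93 ≈ 143.80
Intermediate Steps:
-(-5282)/93 + 87 = -139*(-38/93) + 87 = 5282/93 + 87 = 13373/93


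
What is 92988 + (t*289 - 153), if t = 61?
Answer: 110464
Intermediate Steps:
92988 + (t*289 - 153) = 92988 + (61*289 - 153) = 92988 + (17629 - 153) = 92988 + 17476 = 110464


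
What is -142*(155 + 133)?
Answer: -40896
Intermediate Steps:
-142*(155 + 133) = -142*288 = -40896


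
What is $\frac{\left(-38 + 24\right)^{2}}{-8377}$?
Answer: $- \frac{196}{8377} \approx -0.023397$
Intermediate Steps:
$\frac{\left(-38 + 24\right)^{2}}{-8377} = \left(-14\right)^{2} \left(- \frac{1}{8377}\right) = 196 \left(- \frac{1}{8377}\right) = - \frac{196}{8377}$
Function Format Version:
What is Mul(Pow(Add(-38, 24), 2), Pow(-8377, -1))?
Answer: Rational(-196, 8377) ≈ -0.023397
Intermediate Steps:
Mul(Pow(Add(-38, 24), 2), Pow(-8377, -1)) = Mul(Pow(-14, 2), Rational(-1, 8377)) = Mul(196, Rational(-1, 8377)) = Rational(-196, 8377)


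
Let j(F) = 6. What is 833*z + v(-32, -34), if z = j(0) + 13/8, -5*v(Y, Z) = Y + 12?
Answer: 50845/8 ≈ 6355.6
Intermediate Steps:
v(Y, Z) = -12/5 - Y/5 (v(Y, Z) = -(Y + 12)/5 = -(12 + Y)/5 = -12/5 - Y/5)
z = 61/8 (z = 6 + 13/8 = 61/8 ≈ 7.6250)
833*z + v(-32, -34) = 833*(61/8) + (-12/5 - ⅕*(-32)) = 50813/8 + (-12/5 + 32/5) = 50813/8 + 4 = 50845/8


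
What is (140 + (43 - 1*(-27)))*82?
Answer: 17220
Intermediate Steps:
(140 + (43 - 1*(-27)))*82 = (140 + (43 + 27))*82 = (140 + 70)*82 = 210*82 = 17220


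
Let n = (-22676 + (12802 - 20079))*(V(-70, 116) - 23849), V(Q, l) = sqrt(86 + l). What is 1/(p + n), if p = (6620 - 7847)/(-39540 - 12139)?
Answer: 953912867671233055/681426553651991820244255581 + 79996047435073*sqrt(202)/1362853107303983640488511162 ≈ 1.4007e-9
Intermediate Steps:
p = 1227/51679 (p = -1227/(-51679) = -1227*(-1/51679) = 1227/51679 ≈ 0.023743)
n = 714349097 - 29953*sqrt(202) (n = (-22676 + (12802 - 20079))*(sqrt(86 + 116) - 23849) = (-22676 - 7277)*(sqrt(202) - 23849) = -29953*(-23849 + sqrt(202)) = 714349097 - 29953*sqrt(202) ≈ 7.1392e+8)
1/(p + n) = 1/(1227/51679 + (714349097 - 29953*sqrt(202))) = 1/(36916846985090/51679 - 29953*sqrt(202))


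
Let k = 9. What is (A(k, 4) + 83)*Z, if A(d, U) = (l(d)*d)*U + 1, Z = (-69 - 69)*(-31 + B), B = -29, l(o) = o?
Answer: 3378240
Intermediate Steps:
Z = 8280 (Z = (-69 - 69)*(-31 - 29) = -138*(-60) = 8280)
A(d, U) = 1 + U*d**2 (A(d, U) = (d*d)*U + 1 = d**2*U + 1 = U*d**2 + 1 = 1 + U*d**2)
(A(k, 4) + 83)*Z = ((1 + 4*9**2) + 83)*8280 = ((1 + 4*81) + 83)*8280 = ((1 + 324) + 83)*8280 = (325 + 83)*8280 = 408*8280 = 3378240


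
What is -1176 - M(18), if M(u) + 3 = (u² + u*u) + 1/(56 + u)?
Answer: -134755/74 ≈ -1821.0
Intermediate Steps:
M(u) = -3 + 1/(56 + u) + 2*u² (M(u) = -3 + ((u² + u*u) + 1/(56 + u)) = -3 + ((u² + u²) + 1/(56 + u)) = -3 + (2*u² + 1/(56 + u)) = -3 + (1/(56 + u) + 2*u²) = -3 + 1/(56 + u) + 2*u²)
-1176 - M(18) = -1176 - (-167 - 3*18 + 2*18³ + 112*18²)/(56 + 18) = -1176 - (-167 - 54 + 2*5832 + 112*324)/74 = -1176 - (-167 - 54 + 11664 + 36288)/74 = -1176 - 47731/74 = -134755/74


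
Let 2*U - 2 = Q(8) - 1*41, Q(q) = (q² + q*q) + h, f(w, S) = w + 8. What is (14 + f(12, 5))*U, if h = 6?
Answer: 1615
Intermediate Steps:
f(w, S) = 8 + w
Q(q) = 6 + 2*q² (Q(q) = (q² + q*q) + 6 = (q² + q²) + 6 = 2*q² + 6 = 6 + 2*q²)
U = 95/2 (U = 1 + ((6 + 2*8²) - 1*41)/2 = 1 + ((6 + 2*64) - 41)/2 = 1 + ((6 + 128) - 41)/2 = 1 + (134 - 41)/2 = 1 + (½)*93 = 1 + 93/2 = 95/2 ≈ 47.500)
(14 + f(12, 5))*U = (14 + (8 + 12))*(95/2) = (14 + 20)*(95/2) = 34*(95/2) = 1615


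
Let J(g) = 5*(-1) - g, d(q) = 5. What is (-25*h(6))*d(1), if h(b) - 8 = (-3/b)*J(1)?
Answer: -1375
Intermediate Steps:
J(g) = -5 - g
h(b) = 8 + 18/b (h(b) = 8 + (-3/b)*(-5 - 1*1) = 8 + (-3/b)*(-5 - 1) = 8 - 3/b*(-6) = 8 + 18/b)
(-25*h(6))*d(1) = -25*(8 + 18/6)*5 = -25*(8 + 18*(⅙))*5 = -25*(8 + 3)*5 = -25*11*5 = -275*5 = -1375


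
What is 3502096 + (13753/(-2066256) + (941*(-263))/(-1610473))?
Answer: 11653748489372486927/3327649499088 ≈ 3.5021e+6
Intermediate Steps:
3502096 + (13753/(-2066256) + (941*(-263))/(-1610473)) = 3502096 + (13753*(-1/2066256) - 247483*(-1/1610473)) = 3502096 + (-13753/2066256 + 247483/1610473) = 3502096 + 489214398479/3327649499088 = 11653748489372486927/3327649499088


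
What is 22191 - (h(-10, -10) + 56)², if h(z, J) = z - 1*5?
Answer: 20510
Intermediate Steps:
h(z, J) = -5 + z (h(z, J) = z - 5 = -5 + z)
22191 - (h(-10, -10) + 56)² = 22191 - ((-5 - 10) + 56)² = 22191 - (-15 + 56)² = 22191 - 1*41² = 22191 - 1*1681 = 22191 - 1681 = 20510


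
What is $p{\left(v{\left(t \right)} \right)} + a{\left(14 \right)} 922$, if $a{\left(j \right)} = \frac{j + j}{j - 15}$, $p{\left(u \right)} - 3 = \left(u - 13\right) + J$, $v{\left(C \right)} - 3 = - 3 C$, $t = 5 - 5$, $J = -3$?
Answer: $-25826$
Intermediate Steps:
$t = 0$
$v{\left(C \right)} = 3 - 3 C$
$p{\left(u \right)} = -13 + u$ ($p{\left(u \right)} = 3 + \left(\left(u - 13\right) - 3\right) = 3 + \left(\left(-13 + u\right) - 3\right) = 3 + \left(-16 + u\right) = -13 + u$)
$a{\left(j \right)} = \frac{2 j}{-15 + j}$
$p{\left(v{\left(t \right)} \right)} + a{\left(14 \right)} 922 = \left(-13 + \left(3 - 0\right)\right) + 2 \cdot 14 \frac{1}{-15 + 14} \cdot 922 = \left(-13 + \left(3 + 0\right)\right) + 2 \cdot 14 \frac{1}{-1} \cdot 922 = \left(-13 + 3\right) + 2 \cdot 14 \left(-1\right) 922 = -10 - 25816 = -25826$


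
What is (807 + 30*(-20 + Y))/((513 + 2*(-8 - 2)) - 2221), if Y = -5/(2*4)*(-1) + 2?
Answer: -127/768 ≈ -0.16536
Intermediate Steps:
Y = 21/8 (Y = -5/8*(-1) + 2 = 5/8 + 2 = 21/8 ≈ 2.6250)
(807 + 30*(-20 + Y))/((513 + 2*(-8 - 2)) - 2221) = (807 + 30*(-20 + 21/8))/((513 + 2*(-8 - 2)) - 2221) = (807 + 30*(-139/8))/((513 + 2*(-10)) - 2221) = (807 - 2085/4)/((513 - 20) - 2221) = 1143/(4*(493 - 2221)) = (1143/4)/(-1728) = (1143/4)*(-1/1728) = -127/768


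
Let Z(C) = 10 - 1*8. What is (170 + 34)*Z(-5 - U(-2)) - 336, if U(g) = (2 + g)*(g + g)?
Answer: 72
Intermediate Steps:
U(g) = 2*g*(2 + g) (U(g) = (2 + g)*(2*g) = 2*g*(2 + g))
Z(C) = 2 (Z(C) = 10 - 8 = 2)
(170 + 34)*Z(-5 - U(-2)) - 336 = (170 + 34)*2 - 336 = 204*2 - 336 = 408 - 336 = 72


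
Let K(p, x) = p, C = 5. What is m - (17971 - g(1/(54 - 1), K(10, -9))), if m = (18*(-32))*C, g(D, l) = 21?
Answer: -20830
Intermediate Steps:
m = -2880 (m = (18*(-32))*5 = -576*5 = -2880)
m - (17971 - g(1/(54 - 1), K(10, -9))) = -2880 - (17971 - 1*21) = -2880 - (17971 - 21) = -2880 - 1*17950 = -2880 - 17950 = -20830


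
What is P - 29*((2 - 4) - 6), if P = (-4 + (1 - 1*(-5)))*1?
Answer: 234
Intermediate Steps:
P = 2 (P = (-4 + (1 + 5))*1 = (-4 + 6)*1 = 2*1 = 2)
P - 29*((2 - 4) - 6) = 2 - 29*((2 - 4) - 6) = 2 - 29*(-2 - 6) = 2 - 29*(-8) = 2 + 232 = 234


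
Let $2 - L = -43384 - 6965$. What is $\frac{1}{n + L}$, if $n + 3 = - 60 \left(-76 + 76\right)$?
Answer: $\frac{1}{50348} \approx 1.9862 \cdot 10^{-5}$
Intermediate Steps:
$n = -3$ ($n = -3 - 60 \left(-76 + 76\right) = -3 - 0 = -3 + 0 = -3$)
$L = 50351$ ($L = 2 - \left(-43384 - 6965\right) = 2 - -50349 = 2 + 50349 = 50351$)
$\frac{1}{n + L} = \frac{1}{-3 + 50351} = \frac{1}{50348}$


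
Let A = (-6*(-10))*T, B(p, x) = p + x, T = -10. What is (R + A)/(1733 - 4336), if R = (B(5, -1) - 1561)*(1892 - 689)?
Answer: 1873671/2603 ≈ 719.81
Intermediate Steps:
A = -600 (A = -6*(-10)*(-10) = 60*(-10) = -600)
R = -1873071 (R = ((5 - 1) - 1561)*(1892 - 689) = (4 - 1561)*1203 = -1557*1203 = -1873071)
(R + A)/(1733 - 4336) = (-1873071 - 600)/(1733 - 4336) = -1873671/(-2603) = -1873671*(-1/2603) = 1873671/2603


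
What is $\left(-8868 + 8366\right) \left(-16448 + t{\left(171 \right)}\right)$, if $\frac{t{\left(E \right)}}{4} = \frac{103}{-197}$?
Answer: $\frac{1626815336}{197} \approx 8.2579 \cdot 10^{6}$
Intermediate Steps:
$t{\left(E \right)} = - \frac{412}{197}$ ($t{\left(E \right)} = 4 \frac{103}{-197} = 4 \cdot 103 \left(- \frac{1}{197}\right) = 4 \left(- \frac{103}{197}\right) = - \frac{412}{197}$)
$\left(-8868 + 8366\right) \left(-16448 + t{\left(171 \right)}\right) = \left(-8868 + 8366\right) \left(-16448 - \frac{412}{197}\right) = \left(-502\right) \left(- \frac{3240668}{197}\right) = \frac{1626815336}{197}$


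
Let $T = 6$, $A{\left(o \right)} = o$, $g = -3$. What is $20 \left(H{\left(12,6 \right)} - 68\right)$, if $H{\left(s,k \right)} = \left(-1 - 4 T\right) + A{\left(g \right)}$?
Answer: $-1920$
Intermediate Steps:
$H{\left(s,k \right)} = -28$ ($H{\left(s,k \right)} = \left(-1 - 24\right) - 3 = -25 - 3 = -28$)
$20 \left(H{\left(12,6 \right)} - 68\right) = 20 \left(-28 - 68\right) = 20 \left(-96\right) = -1920$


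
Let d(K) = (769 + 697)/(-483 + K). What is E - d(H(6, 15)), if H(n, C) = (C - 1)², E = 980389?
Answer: 281373109/287 ≈ 9.8039e+5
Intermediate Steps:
H(n, C) = (-1 + C)²
d(K) = 1466/(-483 + K)
E - d(H(6, 15)) = 980389 - 1466/(-483 + (-1 + 15)²) = 980389 - 1466/(-483 + 14²) = 980389 - 1466/(-483 + 196) = 980389 - 1466/(-287) = 980389 - 1466*(-1)/287 = 980389 - 1*(-1466/287) = 980389 + 1466/287 = 281373109/287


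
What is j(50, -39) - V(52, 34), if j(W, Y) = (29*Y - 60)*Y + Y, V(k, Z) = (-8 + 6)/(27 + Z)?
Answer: 2831012/61 ≈ 46410.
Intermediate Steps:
V(k, Z) = -2/(27 + Z)
j(W, Y) = Y + Y*(-60 + 29*Y) (j(W, Y) = (-60 + 29*Y)*Y + Y = Y*(-60 + 29*Y) + Y = Y + Y*(-60 + 29*Y))
j(50, -39) - V(52, 34) = -39*(-59 + 29*(-39)) - (-2)/(27 + 34) = -39*(-59 - 1131) - (-2)/61 = -39*(-1190) - (-2)/61 = 46410 - 1*(-2/61) = 46410 + 2/61 = 2831012/61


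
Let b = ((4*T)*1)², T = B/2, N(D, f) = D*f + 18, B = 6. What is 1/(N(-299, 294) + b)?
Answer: -1/87744 ≈ -1.1397e-5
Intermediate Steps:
N(D, f) = 18 + D*f
T = 3 (T = 6/2 = 6*(½) = 3)
b = 144 (b = ((4*3)*1)² = (12*1)² = 12² = 144)
1/(N(-299, 294) + b) = 1/((18 - 299*294) + 144) = 1/((18 - 87906) + 144) = 1/(-87888 + 144) = 1/(-87744) = -1/87744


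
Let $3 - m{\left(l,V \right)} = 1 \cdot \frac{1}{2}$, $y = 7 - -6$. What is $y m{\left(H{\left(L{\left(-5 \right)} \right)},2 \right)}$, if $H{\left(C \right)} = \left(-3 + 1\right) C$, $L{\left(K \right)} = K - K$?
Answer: $\frac{65}{2} \approx 32.5$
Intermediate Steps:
$L{\left(K \right)} = 0$
$y = 13$ ($y = 7 + 6 = 13$)
$H{\left(C \right)} = - 2 C$
$m{\left(l,V \right)} = \frac{5}{2}$ ($m{\left(l,V \right)} = 3 - 1 \cdot \frac{1}{2} = 3 - \frac{1}{2} = \frac{5}{2}$)
$y m{\left(H{\left(L{\left(-5 \right)} \right)},2 \right)} = 13 \cdot \frac{5}{2} = \frac{65}{2}$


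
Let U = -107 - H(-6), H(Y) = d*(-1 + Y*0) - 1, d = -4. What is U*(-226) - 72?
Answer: 24788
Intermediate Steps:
H(Y) = 3 (H(Y) = -4*(-1 + Y*0) - 1 = -4*(-1 + 0) - 1 = -4*(-1) - 1 = 4 - 1 = 3)
U = -110 (U = -107 - 1*3 = -107 - 3 = -110)
U*(-226) - 72 = -110*(-226) - 72 = 24860 - 72 = 24788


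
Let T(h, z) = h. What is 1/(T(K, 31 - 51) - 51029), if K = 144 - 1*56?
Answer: -1/50941 ≈ -1.9631e-5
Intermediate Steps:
K = 88 (K = 144 - 56 = 88)
1/(T(K, 31 - 51) - 51029) = 1/(88 - 51029) = 1/(-50941) = -1/50941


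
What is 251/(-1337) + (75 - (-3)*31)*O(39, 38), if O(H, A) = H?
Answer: 8759773/1337 ≈ 6551.8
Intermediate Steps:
251/(-1337) + (75 - (-3)*31)*O(39, 38) = 251/(-1337) + (75 - (-3)*31)*39 = 251*(-1/1337) + (75 - 1*(-93))*39 = -251/1337 + (75 + 93)*39 = -251/1337 + 168*39 = -251/1337 + 6552 = 8759773/1337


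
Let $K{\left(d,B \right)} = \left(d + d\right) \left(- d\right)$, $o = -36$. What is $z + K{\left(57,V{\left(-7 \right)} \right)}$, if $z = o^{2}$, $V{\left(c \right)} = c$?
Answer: $-5202$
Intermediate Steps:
$K{\left(d,B \right)} = - 2 d^{2}$ ($K{\left(d,B \right)} = 2 d \left(- d\right) = - 2 d^{2}$)
$z = 1296$ ($z = \left(-36\right)^{2} = 1296$)
$z + K{\left(57,V{\left(-7 \right)} \right)} = 1296 - 2 \cdot 57^{2} = 1296 - 6498 = -5202$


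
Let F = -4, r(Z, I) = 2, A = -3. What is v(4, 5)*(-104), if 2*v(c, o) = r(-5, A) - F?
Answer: -312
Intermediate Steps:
v(c, o) = 3 (v(c, o) = (2 - 1*(-4))/2 = (2 + 4)/2 = (1/2)*6 = 3)
v(4, 5)*(-104) = 3*(-104) = -312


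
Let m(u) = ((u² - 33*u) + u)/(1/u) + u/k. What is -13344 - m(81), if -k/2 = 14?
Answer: -9375243/28 ≈ -3.3483e+5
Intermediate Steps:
k = -28 (k = -2*14 = -28)
m(u) = -u/28 + u*(u² - 32*u) (m(u) = ((u² - 33*u) + u)/(1/u) + u/(-28) = (u² - 32*u)*u + u*(-1/28) = u*(u² - 32*u) - u/28 = -u/28 + u*(u² - 32*u))
-13344 - m(81) = -13344 - 81*(-1 + 28*81*(-32 + 81))/28 = -13344 - 81*(-1 + 28*81*49)/28 = -13344 - 81*(-1 + 111132)/28 = -13344 - 81*111131/28 = -13344 - 1*9001611/28 = -13344 - 9001611/28 = -9375243/28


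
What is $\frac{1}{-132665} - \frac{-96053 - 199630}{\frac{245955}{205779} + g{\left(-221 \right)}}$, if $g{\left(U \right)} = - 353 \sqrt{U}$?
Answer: $\frac{73488688867586121663}{5729759706478411216730} + \frac{163696503052996417 i \sqrt{221}}{43189686100165162} \approx 0.012826 + 56.345 i$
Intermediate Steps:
$\frac{1}{-132665} - \frac{-96053 - 199630}{\frac{245955}{205779} + g{\left(-221 \right)}} = \frac{1}{-132665} - \frac{-96053 - 199630}{\frac{245955}{205779} - 353 \sqrt{-221}} = - \frac{1}{132665} - - \frac{295683}{245955 \cdot \frac{1}{205779} - 353 i \sqrt{221}} = - \frac{1}{132665} - - \frac{295683}{\frac{81985}{68593} - 353 i \sqrt{221}} = - \frac{1}{132665} + \frac{295683}{\frac{81985}{68593} - 353 i \sqrt{221}}$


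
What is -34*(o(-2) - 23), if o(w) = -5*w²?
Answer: 1462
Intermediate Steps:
-34*(o(-2) - 23) = -34*(-5*(-2)² - 23) = -34*(-5*4 - 23) = -34*(-20 - 23) = -34*(-43) = 1462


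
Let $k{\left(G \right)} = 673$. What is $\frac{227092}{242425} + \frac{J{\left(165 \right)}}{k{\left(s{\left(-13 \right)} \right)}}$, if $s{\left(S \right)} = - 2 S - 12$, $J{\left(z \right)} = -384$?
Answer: $\frac{59741716}{163152025} \approx 0.36617$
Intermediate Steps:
$s{\left(S \right)} = -12 - 2 S$
$\frac{227092}{242425} + \frac{J{\left(165 \right)}}{k{\left(s{\left(-13 \right)} \right)}} = \frac{227092}{242425} - \frac{384}{673} = \frac{59741716}{163152025}$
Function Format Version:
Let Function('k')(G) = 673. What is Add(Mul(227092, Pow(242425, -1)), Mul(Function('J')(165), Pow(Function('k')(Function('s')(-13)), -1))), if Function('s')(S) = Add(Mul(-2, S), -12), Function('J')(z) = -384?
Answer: Rational(59741716, 163152025) ≈ 0.36617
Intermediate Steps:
Function('s')(S) = Add(-12, Mul(-2, S))
Add(Mul(227092, Pow(242425, -1)), Mul(Function('J')(165), Pow(Function('k')(Function('s')(-13)), -1))) = Add(Mul(227092, Pow(242425, -1)), Mul(-384, Pow(673, -1))) = Add(Mul(227092, Rational(1, 242425)), Mul(-384, Rational(1, 673))) = Add(Rational(227092, 242425), Rational(-384, 673)) = Rational(59741716, 163152025)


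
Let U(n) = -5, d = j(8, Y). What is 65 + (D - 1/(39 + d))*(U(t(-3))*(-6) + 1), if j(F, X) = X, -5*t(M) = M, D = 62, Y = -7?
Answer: 63553/32 ≈ 1986.0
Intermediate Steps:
t(M) = -M/5
d = -7
65 + (D - 1/(39 + d))*(U(t(-3))*(-6) + 1) = 65 + (62 - 1/(39 - 7))*(-5*(-6) + 1) = 65 + (62 - 1/32)*(30 + 1) = 65 + (62 - 1*1/32)*31 = 65 + (62 - 1/32)*31 = 65 + (1983/32)*31 = 65 + 61473/32 = 63553/32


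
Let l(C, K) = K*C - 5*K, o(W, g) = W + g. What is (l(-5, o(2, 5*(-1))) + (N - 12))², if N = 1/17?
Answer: 94249/289 ≈ 326.12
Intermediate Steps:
N = 1/17 ≈ 0.058824
l(C, K) = -5*K + C*K (l(C, K) = C*K - 5*K = -5*K + C*K)
(l(-5, o(2, 5*(-1))) + (N - 12))² = ((2 + 5*(-1))*(-5 - 5) + (1/17 - 12))² = ((2 - 5)*(-10) - 203/17)² = (-3*(-10) - 203/17)² = (30 - 203/17)² = (307/17)² = 94249/289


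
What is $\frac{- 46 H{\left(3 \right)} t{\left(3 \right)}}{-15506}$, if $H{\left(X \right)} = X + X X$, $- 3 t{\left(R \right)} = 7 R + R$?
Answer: $- \frac{2208}{7753} \approx -0.28479$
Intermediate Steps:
$t{\left(R \right)} = - \frac{8 R}{3}$ ($t{\left(R \right)} = - \frac{7 R + R}{3} = - \frac{8 R}{3}$)
$H{\left(X \right)} = X + X^{2}$
$\frac{- 46 H{\left(3 \right)} t{\left(3 \right)}}{-15506} = \frac{- 46 \cdot 3 \left(1 + 3\right) \left(\left(- \frac{8}{3}\right) 3\right)}{-15506} = - 46 \cdot 3 \cdot 4 \left(-8\right) \left(- \frac{1}{15506}\right) = \left(-46\right) 12 \left(-8\right) \left(- \frac{1}{15506}\right) = \left(-552\right) \left(-8\right) \left(- \frac{1}{15506}\right) = 4416 \left(- \frac{1}{15506}\right) = - \frac{2208}{7753}$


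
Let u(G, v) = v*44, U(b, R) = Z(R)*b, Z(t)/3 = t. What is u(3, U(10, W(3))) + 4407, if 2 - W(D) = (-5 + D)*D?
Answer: 14967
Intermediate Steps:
W(D) = 2 - D*(-5 + D) (W(D) = 2 - (-5 + D)*D = 2 - D*(-5 + D))
Z(t) = 3*t
U(b, R) = 3*R*b (U(b, R) = (3*R)*b = 3*R*b)
u(G, v) = 44*v
u(3, U(10, W(3))) + 4407 = 44*(3*(2 - 1*3² + 5*3)*10) + 4407 = 44*(3*(2 - 1*9 + 15)*10) + 4407 = 44*(3*(2 - 9 + 15)*10) + 4407 = 44*(3*8*10) + 4407 = 44*240 + 4407 = 10560 + 4407 = 14967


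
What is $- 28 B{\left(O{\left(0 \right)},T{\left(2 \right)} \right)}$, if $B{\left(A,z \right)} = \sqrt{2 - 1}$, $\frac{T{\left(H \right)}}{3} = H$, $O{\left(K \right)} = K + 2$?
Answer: $-28$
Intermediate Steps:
$O{\left(K \right)} = 2 + K$
$T{\left(H \right)} = 3 H$
$B{\left(A,z \right)} = 1$ ($B{\left(A,z \right)} = \sqrt{1} = 1$)
$- 28 B{\left(O{\left(0 \right)},T{\left(2 \right)} \right)} = \left(-28\right) 1 = -28$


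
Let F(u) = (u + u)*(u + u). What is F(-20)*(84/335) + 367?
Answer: 51469/67 ≈ 768.19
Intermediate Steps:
F(u) = 4*u² (F(u) = (2*u)*(2*u) = 4*u²)
F(-20)*(84/335) + 367 = (4*(-20)²)*(84/335) + 367 = (4*400)*(84*(1/335)) + 367 = 1600*(84/335) + 367 = 26880/67 + 367 = 51469/67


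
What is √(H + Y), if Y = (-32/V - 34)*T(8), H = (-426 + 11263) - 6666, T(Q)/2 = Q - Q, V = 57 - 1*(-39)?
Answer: √4171 ≈ 64.583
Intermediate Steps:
V = 96 (V = 57 + 39 = 96)
T(Q) = 0 (T(Q) = 2*(Q - Q) = 2*0 = 0)
H = 4171 (H = 10837 - 6666 = 4171)
Y = 0 (Y = (-32/96 - 34)*0 = (-32*1/96 - 34)*0 = (-⅓ - 34)*0 = -103/3*0 = 0)
√(H + Y) = √(4171 + 0) = √4171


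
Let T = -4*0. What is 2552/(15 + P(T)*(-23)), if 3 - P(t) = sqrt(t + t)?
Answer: -1276/27 ≈ -47.259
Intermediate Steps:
T = 0
P(t) = 3 - sqrt(2)*sqrt(t) (P(t) = 3 - sqrt(t + t) = 3 - sqrt(2*t) = 3 - sqrt(2)*sqrt(t))
2552/(15 + P(T)*(-23)) = 2552/(15 + (3 - sqrt(2)*sqrt(0))*(-23)) = 2552/(15 + (3 - 1*sqrt(2)*0)*(-23)) = 2552/(15 + (3 + 0)*(-23)) = 2552/(15 + 3*(-23)) = 2552/(15 - 69) = 2552/(-54) = -1/54*2552 = -1276/27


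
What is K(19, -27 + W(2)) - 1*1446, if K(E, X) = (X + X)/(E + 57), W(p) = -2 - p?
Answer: -54979/38 ≈ -1446.8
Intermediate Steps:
K(E, X) = 2*X/(57 + E) (K(E, X) = (2*X)/(57 + E) = 2*X/(57 + E))
K(19, -27 + W(2)) - 1*1446 = 2*(-27 + (-2 - 1*2))/(57 + 19) - 1*1446 = 2*(-27 + (-2 - 2))/76 - 1446 = 2*(-27 - 4)*(1/76) - 1446 = 2*(-31)*(1/76) - 1446 = -31/38 - 1446 = -54979/38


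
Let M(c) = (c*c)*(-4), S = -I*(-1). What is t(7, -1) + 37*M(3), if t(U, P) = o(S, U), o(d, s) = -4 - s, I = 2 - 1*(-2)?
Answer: -1343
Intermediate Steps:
I = 4 (I = 2 + 2 = 4)
S = 4 (S = -1*4*(-1) = -4*(-1) = 4)
t(U, P) = -4 - U
M(c) = -4*c² (M(c) = c²*(-4) = -4*c²)
t(7, -1) + 37*M(3) = (-4 - 1*7) + 37*(-4*3²) = (-4 - 7) + 37*(-4*9) = -11 + 37*(-36) = -11 - 1332 = -1343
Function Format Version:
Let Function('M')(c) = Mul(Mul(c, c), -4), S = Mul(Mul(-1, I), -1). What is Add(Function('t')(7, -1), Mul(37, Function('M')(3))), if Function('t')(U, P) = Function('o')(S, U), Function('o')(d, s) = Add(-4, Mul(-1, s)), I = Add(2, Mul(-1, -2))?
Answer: -1343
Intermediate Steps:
I = 4 (I = Add(2, 2) = 4)
S = 4 (S = Mul(Mul(-1, 4), -1) = Mul(-4, -1) = 4)
Function('t')(U, P) = Add(-4, Mul(-1, U))
Function('M')(c) = Mul(-4, Pow(c, 2)) (Function('M')(c) = Mul(Pow(c, 2), -4) = Mul(-4, Pow(c, 2)))
Add(Function('t')(7, -1), Mul(37, Function('M')(3))) = Add(Add(-4, Mul(-1, 7)), Mul(37, Mul(-4, Pow(3, 2)))) = Add(Add(-4, -7), Mul(37, Mul(-4, 9))) = Add(-11, Mul(37, -36)) = Add(-11, -1332) = -1343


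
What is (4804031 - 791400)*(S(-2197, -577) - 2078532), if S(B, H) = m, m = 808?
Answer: -8337139731844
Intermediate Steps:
S(B, H) = 808
(4804031 - 791400)*(S(-2197, -577) - 2078532) = (4804031 - 791400)*(808 - 2078532) = 4012631*(-2077724) = -8337139731844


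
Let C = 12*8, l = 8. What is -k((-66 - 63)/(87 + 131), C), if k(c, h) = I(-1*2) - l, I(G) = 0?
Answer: 8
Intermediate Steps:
C = 96
k(c, h) = -8 (k(c, h) = 0 - 1*8 = 0 - 8 = -8)
-k((-66 - 63)/(87 + 131), C) = -1*(-8) = 8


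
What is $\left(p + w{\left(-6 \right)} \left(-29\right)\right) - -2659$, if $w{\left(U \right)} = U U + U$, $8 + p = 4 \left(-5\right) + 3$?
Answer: $1764$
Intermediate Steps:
$p = -25$ ($p = -8 + \left(4 \left(-5\right) + 3\right) = -8 + \left(-20 + 3\right) = -8 - 17 = -25$)
$w{\left(U \right)} = U + U^{2}$ ($w{\left(U \right)} = U^{2} + U = U + U^{2}$)
$\left(p + w{\left(-6 \right)} \left(-29\right)\right) - -2659 = \left(-25 + - 6 \left(1 - 6\right) \left(-29\right)\right) - -2659 = \left(-25 + \left(-6\right) \left(-5\right) \left(-29\right)\right) + 2659 = \left(-25 + 30 \left(-29\right)\right) + 2659 = \left(-25 - 870\right) + 2659 = -895 + 2659 = 1764$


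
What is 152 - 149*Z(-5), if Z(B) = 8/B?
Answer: 1952/5 ≈ 390.40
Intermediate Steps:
152 - 149*Z(-5) = 152 - 1192/(-5) = 152 - 1192*(-1)/5 = 152 - 149*(-8/5) = 152 + 1192/5 = 1952/5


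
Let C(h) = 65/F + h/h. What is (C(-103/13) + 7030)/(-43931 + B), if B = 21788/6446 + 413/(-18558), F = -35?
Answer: -2943011002536/18391934388107 ≈ -0.16002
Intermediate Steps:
C(h) = -6/7 (C(h) = 65/(-35) + h/h = 65*(-1/35) + 1 = -13/7 + 1 = -6/7)
B = 200839753/59812434 (B = 21788*(1/6446) + 413*(-1/18558) = 10894/3223 - 413/18558 = 200839753/59812434 ≈ 3.3578)
(C(-103/13) + 7030)/(-43931 + B) = (-6/7 + 7030)/(-43931 + 200839753/59812434) = 49204/(7*(-2627419198301/59812434)) = (49204/7)*(-59812434/2627419198301) = -2943011002536/18391934388107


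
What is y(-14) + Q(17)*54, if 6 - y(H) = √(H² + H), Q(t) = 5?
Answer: 276 - √182 ≈ 262.51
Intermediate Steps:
y(H) = 6 - √(H + H²) (y(H) = 6 - √(H² + H) = 6 - √(H + H²))
y(-14) + Q(17)*54 = (6 - √(-14*(1 - 14))) + 5*54 = (6 - √(-14*(-13))) + 270 = (6 - √182) + 270 = 276 - √182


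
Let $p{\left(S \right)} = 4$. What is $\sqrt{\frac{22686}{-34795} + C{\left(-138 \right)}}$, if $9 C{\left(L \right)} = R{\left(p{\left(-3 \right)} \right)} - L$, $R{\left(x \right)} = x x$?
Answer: $\frac{4 \sqrt{11208896095}}{104385} \approx 4.057$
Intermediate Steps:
$R{\left(x \right)} = x^{2}$
$C{\left(L \right)} = \frac{16}{9} - \frac{L}{9}$ ($C{\left(L \right)} = \frac{4^{2} - L}{9} = \frac{16 - L}{9} = \frac{16}{9} - \frac{L}{9}$)
$\sqrt{\frac{22686}{-34795} + C{\left(-138 \right)}} = \sqrt{\frac{22686}{-34795} + \left(\frac{16}{9} - - \frac{46}{3}\right)} = \sqrt{22686 \left(- \frac{1}{34795}\right) + \left(\frac{16}{9} + \frac{46}{3}\right)} = \sqrt{- \frac{22686}{34795} + \frac{154}{9}} = \sqrt{\frac{5154256}{313155}} = \frac{4 \sqrt{11208896095}}{104385}$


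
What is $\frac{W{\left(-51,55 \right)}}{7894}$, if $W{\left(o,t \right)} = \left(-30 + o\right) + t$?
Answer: $- \frac{13}{3947} \approx -0.0032936$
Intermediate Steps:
$W{\left(o,t \right)} = -30 + o + t$
$\frac{W{\left(-51,55 \right)}}{7894} = \frac{-30 - 51 + 55}{7894} = \left(-26\right) \frac{1}{7894} = - \frac{13}{3947}$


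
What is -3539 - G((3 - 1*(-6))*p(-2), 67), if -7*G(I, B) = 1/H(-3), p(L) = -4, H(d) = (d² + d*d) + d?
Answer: -371594/105 ≈ -3539.0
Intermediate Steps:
H(d) = d + 2*d² (H(d) = (d² + d²) + d = 2*d² + d = d + 2*d²)
G(I, B) = -1/105 (G(I, B) = -(-1/(3*(1 + 2*(-3))))/7 = -(-1/(3*(1 - 6)))/7 = -1/(7*((-3*(-5)))) = -⅐/15 = -⅐*1/15 = -1/105)
-3539 - G((3 - 1*(-6))*p(-2), 67) = -3539 - 1*(-1/105) = -3539 + 1/105 = -371594/105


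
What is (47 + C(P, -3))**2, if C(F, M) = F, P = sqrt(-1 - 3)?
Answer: 2205 + 188*I ≈ 2205.0 + 188.0*I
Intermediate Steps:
P = 2*I (P = sqrt(-4) = 2*I ≈ 2.0*I)
(47 + C(P, -3))**2 = (47 + 2*I)**2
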